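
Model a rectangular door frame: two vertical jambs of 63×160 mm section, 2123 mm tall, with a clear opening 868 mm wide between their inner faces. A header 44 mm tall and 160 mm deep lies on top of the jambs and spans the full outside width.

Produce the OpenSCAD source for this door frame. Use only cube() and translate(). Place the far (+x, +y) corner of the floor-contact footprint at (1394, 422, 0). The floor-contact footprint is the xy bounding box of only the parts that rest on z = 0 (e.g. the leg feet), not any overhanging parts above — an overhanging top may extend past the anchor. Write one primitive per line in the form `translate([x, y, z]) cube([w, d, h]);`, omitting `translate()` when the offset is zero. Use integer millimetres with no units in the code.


translate([400, 262, 0]) cube([63, 160, 2123]);
translate([1331, 262, 0]) cube([63, 160, 2123]);
translate([400, 262, 2123]) cube([994, 160, 44]);


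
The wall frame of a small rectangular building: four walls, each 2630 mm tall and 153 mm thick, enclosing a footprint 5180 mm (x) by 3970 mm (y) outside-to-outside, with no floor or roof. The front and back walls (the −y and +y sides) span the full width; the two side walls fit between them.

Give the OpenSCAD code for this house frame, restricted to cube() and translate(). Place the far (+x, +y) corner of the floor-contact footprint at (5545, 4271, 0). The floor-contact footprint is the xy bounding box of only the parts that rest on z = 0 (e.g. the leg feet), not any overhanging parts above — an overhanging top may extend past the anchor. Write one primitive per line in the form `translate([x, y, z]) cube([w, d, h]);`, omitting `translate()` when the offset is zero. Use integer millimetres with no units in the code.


translate([365, 301, 0]) cube([5180, 153, 2630]);
translate([365, 4118, 0]) cube([5180, 153, 2630]);
translate([365, 454, 0]) cube([153, 3664, 2630]);
translate([5392, 454, 0]) cube([153, 3664, 2630]);


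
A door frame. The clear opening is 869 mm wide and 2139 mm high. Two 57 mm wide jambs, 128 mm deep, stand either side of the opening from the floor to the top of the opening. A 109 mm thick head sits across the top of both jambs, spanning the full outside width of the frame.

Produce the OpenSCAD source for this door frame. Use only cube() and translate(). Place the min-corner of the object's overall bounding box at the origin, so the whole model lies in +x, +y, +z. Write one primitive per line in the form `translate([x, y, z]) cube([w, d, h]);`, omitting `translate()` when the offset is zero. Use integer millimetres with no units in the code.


cube([57, 128, 2139]);
translate([926, 0, 0]) cube([57, 128, 2139]);
translate([0, 0, 2139]) cube([983, 128, 109]);


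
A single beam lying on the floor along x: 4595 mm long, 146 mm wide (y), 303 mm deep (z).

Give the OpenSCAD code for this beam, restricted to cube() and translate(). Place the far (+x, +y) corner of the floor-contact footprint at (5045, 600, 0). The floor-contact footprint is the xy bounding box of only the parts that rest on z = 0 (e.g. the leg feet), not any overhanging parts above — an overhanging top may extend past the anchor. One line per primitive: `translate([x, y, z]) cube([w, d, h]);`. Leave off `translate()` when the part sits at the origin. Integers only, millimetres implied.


translate([450, 454, 0]) cube([4595, 146, 303]);


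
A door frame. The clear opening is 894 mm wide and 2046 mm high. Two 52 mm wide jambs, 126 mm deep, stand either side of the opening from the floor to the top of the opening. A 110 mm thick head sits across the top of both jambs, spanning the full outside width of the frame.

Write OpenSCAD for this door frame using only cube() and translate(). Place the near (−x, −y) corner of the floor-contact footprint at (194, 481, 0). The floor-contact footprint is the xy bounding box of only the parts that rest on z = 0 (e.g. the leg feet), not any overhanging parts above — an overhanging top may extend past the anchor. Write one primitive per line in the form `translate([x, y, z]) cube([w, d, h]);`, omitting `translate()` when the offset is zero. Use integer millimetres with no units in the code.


translate([194, 481, 0]) cube([52, 126, 2046]);
translate([1140, 481, 0]) cube([52, 126, 2046]);
translate([194, 481, 2046]) cube([998, 126, 110]);


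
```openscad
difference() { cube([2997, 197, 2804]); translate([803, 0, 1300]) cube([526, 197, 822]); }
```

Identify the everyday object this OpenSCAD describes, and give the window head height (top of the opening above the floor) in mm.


A wall with a window opening. The window head height is 2122 mm.

A wall with a rectangular opening subtracted — a window. Sill at z = 1300, opening 822 mm tall, so the head is at 1300 + 822 = 2122 mm.


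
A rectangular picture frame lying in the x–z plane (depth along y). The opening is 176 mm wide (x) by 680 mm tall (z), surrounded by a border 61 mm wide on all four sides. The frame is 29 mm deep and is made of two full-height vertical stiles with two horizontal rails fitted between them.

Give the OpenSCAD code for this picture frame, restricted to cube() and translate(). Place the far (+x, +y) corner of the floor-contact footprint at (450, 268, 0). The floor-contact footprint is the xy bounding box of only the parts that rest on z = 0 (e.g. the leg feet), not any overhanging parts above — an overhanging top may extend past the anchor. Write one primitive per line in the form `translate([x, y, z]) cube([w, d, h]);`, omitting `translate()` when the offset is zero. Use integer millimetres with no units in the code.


translate([152, 239, 0]) cube([61, 29, 802]);
translate([389, 239, 0]) cube([61, 29, 802]);
translate([213, 239, 0]) cube([176, 29, 61]);
translate([213, 239, 741]) cube([176, 29, 61]);


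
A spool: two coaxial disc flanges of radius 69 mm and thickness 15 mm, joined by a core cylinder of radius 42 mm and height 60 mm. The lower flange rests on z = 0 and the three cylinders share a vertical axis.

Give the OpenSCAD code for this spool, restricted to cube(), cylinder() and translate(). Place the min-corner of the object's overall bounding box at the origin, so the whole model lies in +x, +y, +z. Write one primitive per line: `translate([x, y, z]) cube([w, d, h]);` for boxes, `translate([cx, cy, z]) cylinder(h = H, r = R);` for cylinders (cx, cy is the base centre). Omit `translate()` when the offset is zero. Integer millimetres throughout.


translate([69, 69, 0]) cylinder(h = 15, r = 69);
translate([69, 69, 15]) cylinder(h = 60, r = 42);
translate([69, 69, 75]) cylinder(h = 15, r = 69);


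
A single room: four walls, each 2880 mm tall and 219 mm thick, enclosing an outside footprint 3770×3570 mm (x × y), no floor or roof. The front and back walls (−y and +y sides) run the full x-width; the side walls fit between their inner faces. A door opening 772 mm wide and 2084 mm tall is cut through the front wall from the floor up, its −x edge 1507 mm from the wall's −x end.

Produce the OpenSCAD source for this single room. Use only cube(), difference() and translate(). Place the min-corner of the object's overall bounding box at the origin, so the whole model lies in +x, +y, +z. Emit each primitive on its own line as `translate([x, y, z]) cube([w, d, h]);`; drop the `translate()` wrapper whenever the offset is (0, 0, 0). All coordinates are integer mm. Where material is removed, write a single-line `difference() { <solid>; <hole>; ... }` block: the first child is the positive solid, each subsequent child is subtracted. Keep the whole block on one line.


difference() { cube([3770, 219, 2880]); translate([1507, 0, 0]) cube([772, 219, 2084]); }
translate([0, 3351, 0]) cube([3770, 219, 2880]);
translate([0, 219, 0]) cube([219, 3132, 2880]);
translate([3551, 219, 0]) cube([219, 3132, 2880]);


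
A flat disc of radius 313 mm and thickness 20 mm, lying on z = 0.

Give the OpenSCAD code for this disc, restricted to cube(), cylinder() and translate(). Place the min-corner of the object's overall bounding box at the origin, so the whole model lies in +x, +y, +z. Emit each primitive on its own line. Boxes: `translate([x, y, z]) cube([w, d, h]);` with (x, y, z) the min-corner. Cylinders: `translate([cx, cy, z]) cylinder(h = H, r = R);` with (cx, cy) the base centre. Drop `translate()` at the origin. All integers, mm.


translate([313, 313, 0]) cylinder(h = 20, r = 313);


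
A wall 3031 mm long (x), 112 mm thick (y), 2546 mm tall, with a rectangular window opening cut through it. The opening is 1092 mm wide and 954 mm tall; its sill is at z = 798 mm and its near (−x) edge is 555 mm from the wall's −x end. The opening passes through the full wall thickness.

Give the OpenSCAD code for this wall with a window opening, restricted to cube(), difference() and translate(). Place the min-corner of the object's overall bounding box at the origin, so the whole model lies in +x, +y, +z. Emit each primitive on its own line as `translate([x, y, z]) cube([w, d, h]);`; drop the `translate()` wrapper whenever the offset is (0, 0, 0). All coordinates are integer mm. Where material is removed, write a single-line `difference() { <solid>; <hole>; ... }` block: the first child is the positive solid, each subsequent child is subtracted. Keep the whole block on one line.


difference() { cube([3031, 112, 2546]); translate([555, 0, 798]) cube([1092, 112, 954]); }


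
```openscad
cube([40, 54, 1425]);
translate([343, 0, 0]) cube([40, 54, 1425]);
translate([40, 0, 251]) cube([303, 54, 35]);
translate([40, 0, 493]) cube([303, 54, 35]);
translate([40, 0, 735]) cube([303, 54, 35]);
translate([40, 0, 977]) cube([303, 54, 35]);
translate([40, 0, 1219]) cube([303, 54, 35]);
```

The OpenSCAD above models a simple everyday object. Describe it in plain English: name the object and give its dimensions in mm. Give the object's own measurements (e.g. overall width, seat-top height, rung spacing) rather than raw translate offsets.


A straight ladder. Two 40×54 mm vertical rails, 1425 mm tall, stand 383 mm apart (outside-to-outside) with their front faces coplanar on the −y side. 5 rungs, each 54 mm deep and 35 mm tall, span between the inner faces of the rails, front faces flush with the rails. The lowest rung's underside is at z = 251 mm and rungs are spaced 242 mm apart (underside to underside).


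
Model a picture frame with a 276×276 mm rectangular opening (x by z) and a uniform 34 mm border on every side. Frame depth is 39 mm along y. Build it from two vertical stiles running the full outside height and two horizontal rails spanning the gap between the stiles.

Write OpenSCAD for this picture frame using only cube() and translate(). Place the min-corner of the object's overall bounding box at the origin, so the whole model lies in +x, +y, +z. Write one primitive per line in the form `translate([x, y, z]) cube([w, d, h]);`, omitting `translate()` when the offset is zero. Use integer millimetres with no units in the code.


cube([34, 39, 344]);
translate([310, 0, 0]) cube([34, 39, 344]);
translate([34, 0, 0]) cube([276, 39, 34]);
translate([34, 0, 310]) cube([276, 39, 34]);


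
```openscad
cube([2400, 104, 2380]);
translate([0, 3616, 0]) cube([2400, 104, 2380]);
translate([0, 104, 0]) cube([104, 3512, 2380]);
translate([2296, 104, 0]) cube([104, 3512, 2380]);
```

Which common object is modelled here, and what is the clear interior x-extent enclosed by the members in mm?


A house (or room) frame. The interior width is 2192 mm.

Four 2380 mm walls enclosing a rectangle with no floor or roof — a room or house frame. Outside width is 2400 mm and wall thickness is 104 mm, so the interior width is 2400 − 2 × 104 = 2192 mm.


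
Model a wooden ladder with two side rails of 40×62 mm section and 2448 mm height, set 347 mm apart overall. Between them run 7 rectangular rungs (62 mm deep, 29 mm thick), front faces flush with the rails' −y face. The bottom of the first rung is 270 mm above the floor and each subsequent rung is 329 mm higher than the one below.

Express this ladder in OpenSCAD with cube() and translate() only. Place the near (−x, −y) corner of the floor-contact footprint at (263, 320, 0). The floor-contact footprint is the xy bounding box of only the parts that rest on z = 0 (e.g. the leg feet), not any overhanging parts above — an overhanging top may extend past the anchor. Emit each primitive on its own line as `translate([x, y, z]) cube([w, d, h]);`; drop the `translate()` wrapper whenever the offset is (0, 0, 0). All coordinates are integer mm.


translate([263, 320, 0]) cube([40, 62, 2448]);
translate([570, 320, 0]) cube([40, 62, 2448]);
translate([303, 320, 270]) cube([267, 62, 29]);
translate([303, 320, 599]) cube([267, 62, 29]);
translate([303, 320, 928]) cube([267, 62, 29]);
translate([303, 320, 1257]) cube([267, 62, 29]);
translate([303, 320, 1586]) cube([267, 62, 29]);
translate([303, 320, 1915]) cube([267, 62, 29]);
translate([303, 320, 2244]) cube([267, 62, 29]);


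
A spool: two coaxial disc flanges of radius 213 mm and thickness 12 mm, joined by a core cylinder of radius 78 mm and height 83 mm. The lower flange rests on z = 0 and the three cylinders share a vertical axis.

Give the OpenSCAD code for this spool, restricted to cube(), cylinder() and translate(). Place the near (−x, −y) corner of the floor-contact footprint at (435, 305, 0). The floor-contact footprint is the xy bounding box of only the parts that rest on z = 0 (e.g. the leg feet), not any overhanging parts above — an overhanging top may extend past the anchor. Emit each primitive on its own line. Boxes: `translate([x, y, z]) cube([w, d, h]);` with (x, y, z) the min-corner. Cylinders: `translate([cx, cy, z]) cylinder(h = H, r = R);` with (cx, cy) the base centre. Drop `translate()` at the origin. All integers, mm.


translate([648, 518, 0]) cylinder(h = 12, r = 213);
translate([648, 518, 12]) cylinder(h = 83, r = 78);
translate([648, 518, 95]) cylinder(h = 12, r = 213);


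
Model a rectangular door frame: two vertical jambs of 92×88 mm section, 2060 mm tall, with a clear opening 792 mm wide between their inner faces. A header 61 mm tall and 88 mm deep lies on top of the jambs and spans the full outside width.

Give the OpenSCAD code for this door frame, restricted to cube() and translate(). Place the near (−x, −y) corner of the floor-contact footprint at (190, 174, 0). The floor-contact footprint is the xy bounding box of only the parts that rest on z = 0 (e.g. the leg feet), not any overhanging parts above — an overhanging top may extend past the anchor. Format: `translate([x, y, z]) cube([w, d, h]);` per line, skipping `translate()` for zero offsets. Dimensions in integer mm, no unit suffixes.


translate([190, 174, 0]) cube([92, 88, 2060]);
translate([1074, 174, 0]) cube([92, 88, 2060]);
translate([190, 174, 2060]) cube([976, 88, 61]);


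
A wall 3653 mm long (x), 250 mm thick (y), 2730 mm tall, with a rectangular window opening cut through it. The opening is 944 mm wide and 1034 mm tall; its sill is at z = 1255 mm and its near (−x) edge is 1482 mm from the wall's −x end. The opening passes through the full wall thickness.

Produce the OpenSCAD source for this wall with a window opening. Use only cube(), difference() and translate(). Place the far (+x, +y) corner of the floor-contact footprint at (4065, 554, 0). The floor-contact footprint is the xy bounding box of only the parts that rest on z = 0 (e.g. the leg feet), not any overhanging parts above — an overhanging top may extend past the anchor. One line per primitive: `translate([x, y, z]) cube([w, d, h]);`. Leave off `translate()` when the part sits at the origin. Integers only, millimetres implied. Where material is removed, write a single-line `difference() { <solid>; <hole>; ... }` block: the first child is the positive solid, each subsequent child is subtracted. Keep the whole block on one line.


difference() { translate([412, 304, 0]) cube([3653, 250, 2730]); translate([1894, 304, 1255]) cube([944, 250, 1034]); }


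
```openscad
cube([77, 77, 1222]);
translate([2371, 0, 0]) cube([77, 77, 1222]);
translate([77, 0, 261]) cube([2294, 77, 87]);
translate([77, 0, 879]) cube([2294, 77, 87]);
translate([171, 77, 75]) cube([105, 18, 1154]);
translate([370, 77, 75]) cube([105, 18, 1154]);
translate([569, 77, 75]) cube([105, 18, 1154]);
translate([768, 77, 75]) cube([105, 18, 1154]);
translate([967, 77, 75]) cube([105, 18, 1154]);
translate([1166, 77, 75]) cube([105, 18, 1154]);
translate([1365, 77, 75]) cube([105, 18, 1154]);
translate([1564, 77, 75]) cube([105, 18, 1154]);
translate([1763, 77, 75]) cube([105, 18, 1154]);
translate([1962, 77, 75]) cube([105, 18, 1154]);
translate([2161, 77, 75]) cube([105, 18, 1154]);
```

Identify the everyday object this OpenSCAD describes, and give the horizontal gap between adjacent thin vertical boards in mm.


A fence section. The picket gap is 94 mm.

Two posts, two rails, 11 pickets — a fence section. Span 2294 mm holds 11 pickets of 105 mm with 12 equal gaps: ⌊(2294 − 11·105) / 12⌋ = 94 mm.


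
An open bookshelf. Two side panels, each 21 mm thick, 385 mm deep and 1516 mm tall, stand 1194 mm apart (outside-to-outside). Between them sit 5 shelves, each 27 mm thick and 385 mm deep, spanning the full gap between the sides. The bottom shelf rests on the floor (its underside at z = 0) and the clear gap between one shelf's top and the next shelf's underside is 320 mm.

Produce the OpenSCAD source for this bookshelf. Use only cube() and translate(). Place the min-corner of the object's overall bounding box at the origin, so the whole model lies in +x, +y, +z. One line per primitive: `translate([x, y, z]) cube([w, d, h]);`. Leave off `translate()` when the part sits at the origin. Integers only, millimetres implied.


cube([21, 385, 1516]);
translate([1173, 0, 0]) cube([21, 385, 1516]);
translate([21, 0, 0]) cube([1152, 385, 27]);
translate([21, 0, 347]) cube([1152, 385, 27]);
translate([21, 0, 694]) cube([1152, 385, 27]);
translate([21, 0, 1041]) cube([1152, 385, 27]);
translate([21, 0, 1388]) cube([1152, 385, 27]);


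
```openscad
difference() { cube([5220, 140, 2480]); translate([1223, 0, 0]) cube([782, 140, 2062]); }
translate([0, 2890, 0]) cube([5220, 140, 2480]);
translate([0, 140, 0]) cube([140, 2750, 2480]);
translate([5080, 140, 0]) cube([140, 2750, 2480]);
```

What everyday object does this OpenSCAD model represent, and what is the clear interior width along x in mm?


A single room. The interior width is 4940 mm.

Four walls enclosing a rectangle with a door in the front wall — a room. Outside width 5220 minus two 140 mm walls gives 4940 mm.


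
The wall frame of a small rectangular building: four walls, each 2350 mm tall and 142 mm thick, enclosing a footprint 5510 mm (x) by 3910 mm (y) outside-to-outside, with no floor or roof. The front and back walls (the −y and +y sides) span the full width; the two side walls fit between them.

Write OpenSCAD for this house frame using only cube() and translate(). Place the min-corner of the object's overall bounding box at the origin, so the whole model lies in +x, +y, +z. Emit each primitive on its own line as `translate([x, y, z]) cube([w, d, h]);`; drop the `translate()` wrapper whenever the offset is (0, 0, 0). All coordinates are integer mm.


cube([5510, 142, 2350]);
translate([0, 3768, 0]) cube([5510, 142, 2350]);
translate([0, 142, 0]) cube([142, 3626, 2350]);
translate([5368, 142, 0]) cube([142, 3626, 2350]);


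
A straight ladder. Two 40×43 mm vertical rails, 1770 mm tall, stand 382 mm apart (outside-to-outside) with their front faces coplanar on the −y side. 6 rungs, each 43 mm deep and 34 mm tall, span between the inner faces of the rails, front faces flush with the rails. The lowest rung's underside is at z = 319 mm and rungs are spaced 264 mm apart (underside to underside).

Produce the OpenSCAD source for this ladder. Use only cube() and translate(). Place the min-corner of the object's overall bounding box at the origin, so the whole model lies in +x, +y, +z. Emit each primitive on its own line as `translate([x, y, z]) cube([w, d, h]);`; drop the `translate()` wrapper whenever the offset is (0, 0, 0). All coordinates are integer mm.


// rung span = 382 - 2*40 = 302
// rung[k] z = 319 + k*264
cube([40, 43, 1770]);
translate([342, 0, 0]) cube([40, 43, 1770]);
translate([40, 0, 319]) cube([302, 43, 34]);
translate([40, 0, 583]) cube([302, 43, 34]);
translate([40, 0, 847]) cube([302, 43, 34]);
translate([40, 0, 1111]) cube([302, 43, 34]);
translate([40, 0, 1375]) cube([302, 43, 34]);
translate([40, 0, 1639]) cube([302, 43, 34]);


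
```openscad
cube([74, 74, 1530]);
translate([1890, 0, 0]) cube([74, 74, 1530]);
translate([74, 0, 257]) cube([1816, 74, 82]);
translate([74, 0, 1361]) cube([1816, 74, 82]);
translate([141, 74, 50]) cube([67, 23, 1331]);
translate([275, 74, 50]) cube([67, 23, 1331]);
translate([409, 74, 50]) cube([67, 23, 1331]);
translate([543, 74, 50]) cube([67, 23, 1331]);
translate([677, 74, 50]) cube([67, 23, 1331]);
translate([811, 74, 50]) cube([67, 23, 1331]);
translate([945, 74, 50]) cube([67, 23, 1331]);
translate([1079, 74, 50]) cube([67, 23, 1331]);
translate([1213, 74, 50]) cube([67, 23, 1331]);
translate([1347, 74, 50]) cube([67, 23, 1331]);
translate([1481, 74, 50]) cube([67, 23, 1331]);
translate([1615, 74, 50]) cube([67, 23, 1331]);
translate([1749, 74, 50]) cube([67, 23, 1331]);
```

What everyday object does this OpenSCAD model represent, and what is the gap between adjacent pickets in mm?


A fence section. The picket gap is 67 mm.

Two posts, two rails, 13 pickets — a fence section. Span 1816 mm holds 13 pickets of 67 mm with 14 equal gaps: ⌊(1816 − 13·67) / 14⌋ = 67 mm.


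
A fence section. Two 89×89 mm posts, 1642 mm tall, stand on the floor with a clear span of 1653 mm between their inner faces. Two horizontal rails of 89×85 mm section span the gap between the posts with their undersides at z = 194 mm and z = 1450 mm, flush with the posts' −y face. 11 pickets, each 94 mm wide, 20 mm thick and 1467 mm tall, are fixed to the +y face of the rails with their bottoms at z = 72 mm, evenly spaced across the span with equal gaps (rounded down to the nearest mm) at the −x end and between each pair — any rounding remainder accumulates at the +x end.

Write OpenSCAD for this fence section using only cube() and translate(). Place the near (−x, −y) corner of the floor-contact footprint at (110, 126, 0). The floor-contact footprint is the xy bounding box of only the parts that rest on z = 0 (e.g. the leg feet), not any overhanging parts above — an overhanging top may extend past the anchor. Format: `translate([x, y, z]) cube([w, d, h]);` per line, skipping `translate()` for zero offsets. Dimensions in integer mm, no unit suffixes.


translate([110, 126, 0]) cube([89, 89, 1642]);
translate([1852, 126, 0]) cube([89, 89, 1642]);
translate([199, 126, 194]) cube([1653, 89, 85]);
translate([199, 126, 1450]) cube([1653, 89, 85]);
translate([250, 215, 72]) cube([94, 20, 1467]);
translate([395, 215, 72]) cube([94, 20, 1467]);
translate([540, 215, 72]) cube([94, 20, 1467]);
translate([685, 215, 72]) cube([94, 20, 1467]);
translate([830, 215, 72]) cube([94, 20, 1467]);
translate([975, 215, 72]) cube([94, 20, 1467]);
translate([1120, 215, 72]) cube([94, 20, 1467]);
translate([1265, 215, 72]) cube([94, 20, 1467]);
translate([1410, 215, 72]) cube([94, 20, 1467]);
translate([1555, 215, 72]) cube([94, 20, 1467]);
translate([1700, 215, 72]) cube([94, 20, 1467]);


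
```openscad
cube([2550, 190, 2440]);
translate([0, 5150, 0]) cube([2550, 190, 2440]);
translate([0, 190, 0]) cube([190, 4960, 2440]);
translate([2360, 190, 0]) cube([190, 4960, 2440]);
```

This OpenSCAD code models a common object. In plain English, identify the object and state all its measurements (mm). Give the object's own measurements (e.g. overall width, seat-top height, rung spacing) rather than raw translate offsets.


The wall frame of a small rectangular building: four walls, each 2440 mm tall and 190 mm thick, enclosing a footprint 2550 mm (x) by 5340 mm (y) outside-to-outside, with no floor or roof. The front and back walls (the −y and +y sides) span the full width; the two side walls fit between them.


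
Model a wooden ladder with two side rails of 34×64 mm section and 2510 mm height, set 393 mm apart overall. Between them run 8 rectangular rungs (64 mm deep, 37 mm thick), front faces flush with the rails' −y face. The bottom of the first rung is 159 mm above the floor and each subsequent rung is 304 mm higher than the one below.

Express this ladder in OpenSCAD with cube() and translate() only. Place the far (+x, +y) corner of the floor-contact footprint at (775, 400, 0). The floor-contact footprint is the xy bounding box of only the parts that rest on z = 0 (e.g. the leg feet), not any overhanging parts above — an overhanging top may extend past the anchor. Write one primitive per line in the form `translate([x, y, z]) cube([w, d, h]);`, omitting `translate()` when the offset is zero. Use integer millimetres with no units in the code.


translate([382, 336, 0]) cube([34, 64, 2510]);
translate([741, 336, 0]) cube([34, 64, 2510]);
translate([416, 336, 159]) cube([325, 64, 37]);
translate([416, 336, 463]) cube([325, 64, 37]);
translate([416, 336, 767]) cube([325, 64, 37]);
translate([416, 336, 1071]) cube([325, 64, 37]);
translate([416, 336, 1375]) cube([325, 64, 37]);
translate([416, 336, 1679]) cube([325, 64, 37]);
translate([416, 336, 1983]) cube([325, 64, 37]);
translate([416, 336, 2287]) cube([325, 64, 37]);


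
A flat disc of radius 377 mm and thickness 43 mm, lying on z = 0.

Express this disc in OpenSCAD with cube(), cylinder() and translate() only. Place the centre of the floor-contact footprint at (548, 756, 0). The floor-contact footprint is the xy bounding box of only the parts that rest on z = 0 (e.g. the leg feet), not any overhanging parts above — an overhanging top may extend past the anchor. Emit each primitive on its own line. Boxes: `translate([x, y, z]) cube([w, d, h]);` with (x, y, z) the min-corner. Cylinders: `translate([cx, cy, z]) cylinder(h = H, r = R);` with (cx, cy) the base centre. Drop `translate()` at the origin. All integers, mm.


translate([548, 756, 0]) cylinder(h = 43, r = 377);


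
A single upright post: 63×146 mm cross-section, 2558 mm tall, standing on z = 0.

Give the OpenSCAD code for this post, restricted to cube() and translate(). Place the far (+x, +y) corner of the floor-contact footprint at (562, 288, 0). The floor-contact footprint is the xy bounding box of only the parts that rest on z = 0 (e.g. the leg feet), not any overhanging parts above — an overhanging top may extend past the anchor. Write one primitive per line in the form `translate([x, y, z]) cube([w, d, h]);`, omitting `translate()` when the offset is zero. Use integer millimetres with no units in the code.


translate([499, 142, 0]) cube([63, 146, 2558]);


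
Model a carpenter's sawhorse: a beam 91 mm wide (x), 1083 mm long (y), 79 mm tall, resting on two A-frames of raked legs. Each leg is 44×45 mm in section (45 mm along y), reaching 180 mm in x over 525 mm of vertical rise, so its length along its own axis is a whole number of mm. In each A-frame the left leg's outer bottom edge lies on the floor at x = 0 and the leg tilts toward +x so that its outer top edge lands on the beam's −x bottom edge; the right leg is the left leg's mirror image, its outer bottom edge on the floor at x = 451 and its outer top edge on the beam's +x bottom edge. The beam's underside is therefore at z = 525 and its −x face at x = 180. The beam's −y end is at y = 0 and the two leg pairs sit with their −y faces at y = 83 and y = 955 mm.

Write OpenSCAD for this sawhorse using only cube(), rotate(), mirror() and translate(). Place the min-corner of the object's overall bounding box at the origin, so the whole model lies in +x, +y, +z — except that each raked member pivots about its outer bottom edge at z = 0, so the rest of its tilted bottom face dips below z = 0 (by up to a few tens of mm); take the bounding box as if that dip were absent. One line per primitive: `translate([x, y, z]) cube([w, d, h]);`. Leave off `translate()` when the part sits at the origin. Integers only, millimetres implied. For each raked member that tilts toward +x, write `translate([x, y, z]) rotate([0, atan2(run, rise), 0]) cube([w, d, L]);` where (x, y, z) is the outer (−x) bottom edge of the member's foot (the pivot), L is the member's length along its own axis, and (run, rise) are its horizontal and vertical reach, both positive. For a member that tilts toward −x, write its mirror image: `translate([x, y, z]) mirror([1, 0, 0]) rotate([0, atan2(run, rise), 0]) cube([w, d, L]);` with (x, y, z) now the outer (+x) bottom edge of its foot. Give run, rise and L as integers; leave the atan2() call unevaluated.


translate([180, 0, 525]) cube([91, 1083, 79]);
translate([0, 83, 0]) rotate([0, atan2(180, 525), 0]) cube([44, 45, 555]);
translate([451, 83, 0]) mirror([1, 0, 0]) rotate([0, atan2(180, 525), 0]) cube([44, 45, 555]);
translate([0, 955, 0]) rotate([0, atan2(180, 525), 0]) cube([44, 45, 555]);
translate([451, 955, 0]) mirror([1, 0, 0]) rotate([0, atan2(180, 525), 0]) cube([44, 45, 555]);


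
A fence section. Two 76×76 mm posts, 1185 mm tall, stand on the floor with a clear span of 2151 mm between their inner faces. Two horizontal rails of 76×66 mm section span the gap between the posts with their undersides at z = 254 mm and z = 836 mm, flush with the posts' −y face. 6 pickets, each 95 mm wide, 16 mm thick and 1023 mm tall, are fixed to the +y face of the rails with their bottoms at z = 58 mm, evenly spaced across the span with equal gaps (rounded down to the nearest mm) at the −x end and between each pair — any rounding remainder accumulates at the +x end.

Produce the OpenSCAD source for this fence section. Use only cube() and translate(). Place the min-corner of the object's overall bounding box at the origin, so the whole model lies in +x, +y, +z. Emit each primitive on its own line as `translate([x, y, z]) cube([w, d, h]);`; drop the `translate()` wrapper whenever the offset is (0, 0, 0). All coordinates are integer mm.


cube([76, 76, 1185]);
translate([2227, 0, 0]) cube([76, 76, 1185]);
translate([76, 0, 254]) cube([2151, 76, 66]);
translate([76, 0, 836]) cube([2151, 76, 66]);
translate([301, 76, 58]) cube([95, 16, 1023]);
translate([621, 76, 58]) cube([95, 16, 1023]);
translate([941, 76, 58]) cube([95, 16, 1023]);
translate([1261, 76, 58]) cube([95, 16, 1023]);
translate([1581, 76, 58]) cube([95, 16, 1023]);
translate([1901, 76, 58]) cube([95, 16, 1023]);


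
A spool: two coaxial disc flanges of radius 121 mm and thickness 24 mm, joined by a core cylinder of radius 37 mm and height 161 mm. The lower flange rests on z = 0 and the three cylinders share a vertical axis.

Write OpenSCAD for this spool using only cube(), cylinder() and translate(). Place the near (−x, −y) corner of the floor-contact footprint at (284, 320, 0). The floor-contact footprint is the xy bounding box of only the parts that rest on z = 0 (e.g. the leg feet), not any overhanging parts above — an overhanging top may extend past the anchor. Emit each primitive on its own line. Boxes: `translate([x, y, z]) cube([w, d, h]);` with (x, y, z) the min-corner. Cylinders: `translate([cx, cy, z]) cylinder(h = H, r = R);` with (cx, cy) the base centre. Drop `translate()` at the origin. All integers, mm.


translate([405, 441, 0]) cylinder(h = 24, r = 121);
translate([405, 441, 24]) cylinder(h = 161, r = 37);
translate([405, 441, 185]) cylinder(h = 24, r = 121);


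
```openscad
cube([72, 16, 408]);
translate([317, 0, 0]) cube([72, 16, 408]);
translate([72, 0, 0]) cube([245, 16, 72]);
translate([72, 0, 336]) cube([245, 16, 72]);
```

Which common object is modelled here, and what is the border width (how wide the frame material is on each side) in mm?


A picture frame. The border width is 72 mm.

Four thin pieces enclosing a rectangular opening — a picture frame. The two full-height stiles are 408 mm tall; the top rail sits at z = 336 and is 72 mm tall, so the border above the opening is 408 − 336 = 72 mm, matching the stile x-width.


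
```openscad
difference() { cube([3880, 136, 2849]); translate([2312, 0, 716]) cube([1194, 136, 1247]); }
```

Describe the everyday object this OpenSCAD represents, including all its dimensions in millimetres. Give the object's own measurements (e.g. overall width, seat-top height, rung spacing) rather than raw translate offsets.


A wall 3880 mm long (x), 136 mm thick (y), 2849 mm tall, with a rectangular window opening cut through it. The opening is 1194 mm wide and 1247 mm tall; its sill is at z = 716 mm and its near (−x) edge is 2312 mm from the wall's −x end. The opening passes through the full wall thickness.


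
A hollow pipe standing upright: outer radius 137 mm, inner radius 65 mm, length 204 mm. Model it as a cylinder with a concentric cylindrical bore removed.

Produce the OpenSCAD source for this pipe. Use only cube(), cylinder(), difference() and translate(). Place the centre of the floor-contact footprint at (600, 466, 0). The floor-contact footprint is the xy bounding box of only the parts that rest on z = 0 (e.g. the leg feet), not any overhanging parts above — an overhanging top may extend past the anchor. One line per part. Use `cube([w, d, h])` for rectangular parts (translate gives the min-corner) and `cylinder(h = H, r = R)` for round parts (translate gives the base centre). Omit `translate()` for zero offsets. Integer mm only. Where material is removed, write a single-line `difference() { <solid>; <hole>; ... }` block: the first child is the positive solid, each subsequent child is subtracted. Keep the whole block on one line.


difference() { translate([600, 466, 0]) cylinder(h = 204, r = 137); translate([600, 466, 0]) cylinder(h = 204, r = 65); }


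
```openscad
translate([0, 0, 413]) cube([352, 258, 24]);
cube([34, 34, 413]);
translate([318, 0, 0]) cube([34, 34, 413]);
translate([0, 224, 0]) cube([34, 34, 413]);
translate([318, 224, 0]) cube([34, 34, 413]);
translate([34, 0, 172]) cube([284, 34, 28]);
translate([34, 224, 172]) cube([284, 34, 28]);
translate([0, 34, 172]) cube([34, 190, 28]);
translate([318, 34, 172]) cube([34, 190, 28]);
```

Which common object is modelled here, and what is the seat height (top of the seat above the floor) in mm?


A stool. The seat height is 437 mm.

A 352×258×24 slab at z = 413 on four corner posts — a stool. The seat top is 413 + 24 = 437 mm.


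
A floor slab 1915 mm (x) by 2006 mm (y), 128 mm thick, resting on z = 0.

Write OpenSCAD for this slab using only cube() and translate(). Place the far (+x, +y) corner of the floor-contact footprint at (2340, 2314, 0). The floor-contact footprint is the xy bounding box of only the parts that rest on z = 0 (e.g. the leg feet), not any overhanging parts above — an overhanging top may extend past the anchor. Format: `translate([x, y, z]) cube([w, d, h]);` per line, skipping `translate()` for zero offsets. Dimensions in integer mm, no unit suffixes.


translate([425, 308, 0]) cube([1915, 2006, 128]);


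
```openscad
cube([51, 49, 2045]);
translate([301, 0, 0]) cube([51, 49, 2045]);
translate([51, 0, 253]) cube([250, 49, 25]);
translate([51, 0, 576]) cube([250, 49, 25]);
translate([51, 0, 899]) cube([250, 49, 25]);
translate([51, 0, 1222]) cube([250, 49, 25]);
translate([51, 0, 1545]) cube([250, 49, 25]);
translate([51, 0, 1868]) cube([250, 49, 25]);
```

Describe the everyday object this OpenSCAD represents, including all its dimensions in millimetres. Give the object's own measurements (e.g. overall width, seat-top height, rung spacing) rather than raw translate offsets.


A straight ladder. Two 51×49 mm vertical rails, 2045 mm tall, stand 352 mm apart (outside-to-outside) with their front faces coplanar on the −y side. 6 rungs, each 49 mm deep and 25 mm tall, span between the inner faces of the rails, front faces flush with the rails. The lowest rung's underside is at z = 253 mm and rungs are spaced 323 mm apart (underside to underside).


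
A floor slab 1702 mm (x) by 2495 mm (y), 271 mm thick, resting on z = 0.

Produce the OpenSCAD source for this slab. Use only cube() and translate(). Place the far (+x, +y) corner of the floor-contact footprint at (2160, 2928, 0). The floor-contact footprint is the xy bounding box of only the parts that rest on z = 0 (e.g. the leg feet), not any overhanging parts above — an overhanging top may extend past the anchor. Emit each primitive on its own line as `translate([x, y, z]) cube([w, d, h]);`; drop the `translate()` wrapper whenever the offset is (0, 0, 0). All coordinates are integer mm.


translate([458, 433, 0]) cube([1702, 2495, 271]);


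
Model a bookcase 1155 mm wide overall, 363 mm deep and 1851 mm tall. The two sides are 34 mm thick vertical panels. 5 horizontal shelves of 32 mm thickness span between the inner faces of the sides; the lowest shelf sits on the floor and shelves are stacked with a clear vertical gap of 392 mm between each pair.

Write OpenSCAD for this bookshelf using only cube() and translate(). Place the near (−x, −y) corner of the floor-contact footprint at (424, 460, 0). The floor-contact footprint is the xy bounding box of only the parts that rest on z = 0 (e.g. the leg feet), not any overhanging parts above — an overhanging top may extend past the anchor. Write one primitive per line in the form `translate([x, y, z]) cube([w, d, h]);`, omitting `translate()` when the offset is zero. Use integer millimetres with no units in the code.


translate([424, 460, 0]) cube([34, 363, 1851]);
translate([1545, 460, 0]) cube([34, 363, 1851]);
translate([458, 460, 0]) cube([1087, 363, 32]);
translate([458, 460, 424]) cube([1087, 363, 32]);
translate([458, 460, 848]) cube([1087, 363, 32]);
translate([458, 460, 1272]) cube([1087, 363, 32]);
translate([458, 460, 1696]) cube([1087, 363, 32]);


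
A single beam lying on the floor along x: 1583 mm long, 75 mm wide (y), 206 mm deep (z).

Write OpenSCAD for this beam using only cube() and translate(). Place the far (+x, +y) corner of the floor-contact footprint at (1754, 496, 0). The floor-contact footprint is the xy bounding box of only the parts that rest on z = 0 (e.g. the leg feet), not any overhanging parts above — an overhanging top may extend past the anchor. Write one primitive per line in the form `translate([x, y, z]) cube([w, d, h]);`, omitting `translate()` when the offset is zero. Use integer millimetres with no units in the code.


translate([171, 421, 0]) cube([1583, 75, 206]);


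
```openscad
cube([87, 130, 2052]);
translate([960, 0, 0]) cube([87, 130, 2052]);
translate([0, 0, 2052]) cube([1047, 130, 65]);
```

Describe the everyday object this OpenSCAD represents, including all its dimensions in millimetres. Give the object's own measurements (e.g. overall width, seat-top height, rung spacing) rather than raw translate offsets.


A door frame. The clear opening is 873 mm wide and 2052 mm high. Two 87 mm wide jambs, 130 mm deep, stand either side of the opening from the floor to the top of the opening. A 65 mm thick head sits across the top of both jambs, spanning the full outside width of the frame.


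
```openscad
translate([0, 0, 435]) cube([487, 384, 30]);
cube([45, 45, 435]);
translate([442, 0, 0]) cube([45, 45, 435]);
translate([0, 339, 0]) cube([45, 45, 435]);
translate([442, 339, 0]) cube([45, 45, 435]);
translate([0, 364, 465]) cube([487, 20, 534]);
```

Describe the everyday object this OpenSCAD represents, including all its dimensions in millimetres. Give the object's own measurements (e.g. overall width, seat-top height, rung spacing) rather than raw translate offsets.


A chair. The seat is a 487×384×30 mm slab with its top at z = 465 mm, on four 45×45 mm corner legs (flush with the seat edges, standing on z = 0). A flat backrest 20 mm thick, 534 mm tall, spans the full seat width and rises from the seat top along its +y edge, rear face flush with the rear of the seat.


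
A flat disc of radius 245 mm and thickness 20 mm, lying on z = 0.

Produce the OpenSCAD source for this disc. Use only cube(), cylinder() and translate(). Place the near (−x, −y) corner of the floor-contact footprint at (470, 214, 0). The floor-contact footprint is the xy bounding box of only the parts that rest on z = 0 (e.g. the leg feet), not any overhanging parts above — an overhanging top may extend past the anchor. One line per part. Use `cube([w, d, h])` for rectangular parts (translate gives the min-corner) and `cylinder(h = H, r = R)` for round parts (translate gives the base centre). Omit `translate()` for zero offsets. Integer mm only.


translate([715, 459, 0]) cylinder(h = 20, r = 245);
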